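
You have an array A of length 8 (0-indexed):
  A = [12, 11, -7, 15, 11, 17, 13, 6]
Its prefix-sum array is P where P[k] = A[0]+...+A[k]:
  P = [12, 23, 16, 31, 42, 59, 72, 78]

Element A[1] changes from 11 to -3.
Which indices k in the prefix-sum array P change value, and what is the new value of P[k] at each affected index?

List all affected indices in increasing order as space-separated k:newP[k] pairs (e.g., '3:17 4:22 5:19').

Answer: 1:9 2:2 3:17 4:28 5:45 6:58 7:64

Derivation:
P[k] = A[0] + ... + A[k]
P[k] includes A[1] iff k >= 1
Affected indices: 1, 2, ..., 7; delta = -14
  P[1]: 23 + -14 = 9
  P[2]: 16 + -14 = 2
  P[3]: 31 + -14 = 17
  P[4]: 42 + -14 = 28
  P[5]: 59 + -14 = 45
  P[6]: 72 + -14 = 58
  P[7]: 78 + -14 = 64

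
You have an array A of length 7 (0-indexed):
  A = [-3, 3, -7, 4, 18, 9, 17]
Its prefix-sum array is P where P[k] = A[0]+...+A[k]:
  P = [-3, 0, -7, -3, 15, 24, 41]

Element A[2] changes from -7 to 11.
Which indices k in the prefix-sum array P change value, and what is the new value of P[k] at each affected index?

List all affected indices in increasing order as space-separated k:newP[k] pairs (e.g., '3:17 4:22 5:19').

P[k] = A[0] + ... + A[k]
P[k] includes A[2] iff k >= 2
Affected indices: 2, 3, ..., 6; delta = 18
  P[2]: -7 + 18 = 11
  P[3]: -3 + 18 = 15
  P[4]: 15 + 18 = 33
  P[5]: 24 + 18 = 42
  P[6]: 41 + 18 = 59

Answer: 2:11 3:15 4:33 5:42 6:59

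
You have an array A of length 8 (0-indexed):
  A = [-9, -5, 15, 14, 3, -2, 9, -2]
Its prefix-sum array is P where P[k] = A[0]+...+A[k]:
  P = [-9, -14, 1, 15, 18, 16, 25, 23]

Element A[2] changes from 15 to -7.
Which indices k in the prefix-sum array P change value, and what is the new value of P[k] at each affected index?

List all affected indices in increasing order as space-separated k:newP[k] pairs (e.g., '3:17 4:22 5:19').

Answer: 2:-21 3:-7 4:-4 5:-6 6:3 7:1

Derivation:
P[k] = A[0] + ... + A[k]
P[k] includes A[2] iff k >= 2
Affected indices: 2, 3, ..., 7; delta = -22
  P[2]: 1 + -22 = -21
  P[3]: 15 + -22 = -7
  P[4]: 18 + -22 = -4
  P[5]: 16 + -22 = -6
  P[6]: 25 + -22 = 3
  P[7]: 23 + -22 = 1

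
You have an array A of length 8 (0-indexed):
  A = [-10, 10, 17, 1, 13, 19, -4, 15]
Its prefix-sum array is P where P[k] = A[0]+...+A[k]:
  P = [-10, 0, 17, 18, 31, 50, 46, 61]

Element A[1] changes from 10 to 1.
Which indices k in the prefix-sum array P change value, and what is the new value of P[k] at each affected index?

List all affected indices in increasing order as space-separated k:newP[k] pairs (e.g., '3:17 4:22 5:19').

Answer: 1:-9 2:8 3:9 4:22 5:41 6:37 7:52

Derivation:
P[k] = A[0] + ... + A[k]
P[k] includes A[1] iff k >= 1
Affected indices: 1, 2, ..., 7; delta = -9
  P[1]: 0 + -9 = -9
  P[2]: 17 + -9 = 8
  P[3]: 18 + -9 = 9
  P[4]: 31 + -9 = 22
  P[5]: 50 + -9 = 41
  P[6]: 46 + -9 = 37
  P[7]: 61 + -9 = 52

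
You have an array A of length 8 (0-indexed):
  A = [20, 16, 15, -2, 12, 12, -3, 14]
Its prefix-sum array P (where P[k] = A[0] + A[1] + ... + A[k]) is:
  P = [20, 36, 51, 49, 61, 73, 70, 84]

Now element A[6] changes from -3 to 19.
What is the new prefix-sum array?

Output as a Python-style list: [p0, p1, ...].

Answer: [20, 36, 51, 49, 61, 73, 92, 106]

Derivation:
Change: A[6] -3 -> 19, delta = 22
P[k] for k < 6: unchanged (A[6] not included)
P[k] for k >= 6: shift by delta = 22
  P[0] = 20 + 0 = 20
  P[1] = 36 + 0 = 36
  P[2] = 51 + 0 = 51
  P[3] = 49 + 0 = 49
  P[4] = 61 + 0 = 61
  P[5] = 73 + 0 = 73
  P[6] = 70 + 22 = 92
  P[7] = 84 + 22 = 106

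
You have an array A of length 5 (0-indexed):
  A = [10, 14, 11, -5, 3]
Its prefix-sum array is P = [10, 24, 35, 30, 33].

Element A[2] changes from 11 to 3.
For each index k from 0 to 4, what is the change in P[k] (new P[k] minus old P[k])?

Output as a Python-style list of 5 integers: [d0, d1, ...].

Element change: A[2] 11 -> 3, delta = -8
For k < 2: P[k] unchanged, delta_P[k] = 0
For k >= 2: P[k] shifts by exactly -8
Delta array: [0, 0, -8, -8, -8]

Answer: [0, 0, -8, -8, -8]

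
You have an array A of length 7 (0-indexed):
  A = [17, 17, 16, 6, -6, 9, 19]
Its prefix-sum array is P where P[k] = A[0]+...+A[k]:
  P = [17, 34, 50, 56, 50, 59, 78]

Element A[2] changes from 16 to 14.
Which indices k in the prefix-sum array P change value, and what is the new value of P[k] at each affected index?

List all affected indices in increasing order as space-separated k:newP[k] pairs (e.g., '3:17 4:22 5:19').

P[k] = A[0] + ... + A[k]
P[k] includes A[2] iff k >= 2
Affected indices: 2, 3, ..., 6; delta = -2
  P[2]: 50 + -2 = 48
  P[3]: 56 + -2 = 54
  P[4]: 50 + -2 = 48
  P[5]: 59 + -2 = 57
  P[6]: 78 + -2 = 76

Answer: 2:48 3:54 4:48 5:57 6:76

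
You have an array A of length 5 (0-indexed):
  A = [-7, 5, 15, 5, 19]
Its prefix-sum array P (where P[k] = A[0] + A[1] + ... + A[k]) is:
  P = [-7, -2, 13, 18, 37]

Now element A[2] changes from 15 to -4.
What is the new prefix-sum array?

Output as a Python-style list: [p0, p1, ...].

Answer: [-7, -2, -6, -1, 18]

Derivation:
Change: A[2] 15 -> -4, delta = -19
P[k] for k < 2: unchanged (A[2] not included)
P[k] for k >= 2: shift by delta = -19
  P[0] = -7 + 0 = -7
  P[1] = -2 + 0 = -2
  P[2] = 13 + -19 = -6
  P[3] = 18 + -19 = -1
  P[4] = 37 + -19 = 18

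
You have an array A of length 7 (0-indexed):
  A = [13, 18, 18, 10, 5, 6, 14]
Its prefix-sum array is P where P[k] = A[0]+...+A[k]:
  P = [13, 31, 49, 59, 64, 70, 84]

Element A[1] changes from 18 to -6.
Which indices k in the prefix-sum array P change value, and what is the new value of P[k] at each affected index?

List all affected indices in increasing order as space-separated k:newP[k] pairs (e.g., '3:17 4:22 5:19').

P[k] = A[0] + ... + A[k]
P[k] includes A[1] iff k >= 1
Affected indices: 1, 2, ..., 6; delta = -24
  P[1]: 31 + -24 = 7
  P[2]: 49 + -24 = 25
  P[3]: 59 + -24 = 35
  P[4]: 64 + -24 = 40
  P[5]: 70 + -24 = 46
  P[6]: 84 + -24 = 60

Answer: 1:7 2:25 3:35 4:40 5:46 6:60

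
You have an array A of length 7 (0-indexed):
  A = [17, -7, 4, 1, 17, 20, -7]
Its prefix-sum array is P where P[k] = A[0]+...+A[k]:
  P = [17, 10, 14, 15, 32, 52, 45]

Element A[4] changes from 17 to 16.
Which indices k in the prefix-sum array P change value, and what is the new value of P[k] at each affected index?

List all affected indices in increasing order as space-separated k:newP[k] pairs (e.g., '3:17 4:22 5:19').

Answer: 4:31 5:51 6:44

Derivation:
P[k] = A[0] + ... + A[k]
P[k] includes A[4] iff k >= 4
Affected indices: 4, 5, ..., 6; delta = -1
  P[4]: 32 + -1 = 31
  P[5]: 52 + -1 = 51
  P[6]: 45 + -1 = 44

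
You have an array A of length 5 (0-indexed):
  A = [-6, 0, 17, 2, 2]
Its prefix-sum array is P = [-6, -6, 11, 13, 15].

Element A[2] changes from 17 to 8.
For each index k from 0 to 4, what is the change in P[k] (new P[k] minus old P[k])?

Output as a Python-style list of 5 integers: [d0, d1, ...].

Element change: A[2] 17 -> 8, delta = -9
For k < 2: P[k] unchanged, delta_P[k] = 0
For k >= 2: P[k] shifts by exactly -9
Delta array: [0, 0, -9, -9, -9]

Answer: [0, 0, -9, -9, -9]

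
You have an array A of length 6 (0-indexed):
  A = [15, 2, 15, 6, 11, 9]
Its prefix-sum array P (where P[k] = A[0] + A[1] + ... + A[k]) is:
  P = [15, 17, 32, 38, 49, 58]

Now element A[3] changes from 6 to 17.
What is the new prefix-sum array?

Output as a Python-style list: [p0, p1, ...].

Answer: [15, 17, 32, 49, 60, 69]

Derivation:
Change: A[3] 6 -> 17, delta = 11
P[k] for k < 3: unchanged (A[3] not included)
P[k] for k >= 3: shift by delta = 11
  P[0] = 15 + 0 = 15
  P[1] = 17 + 0 = 17
  P[2] = 32 + 0 = 32
  P[3] = 38 + 11 = 49
  P[4] = 49 + 11 = 60
  P[5] = 58 + 11 = 69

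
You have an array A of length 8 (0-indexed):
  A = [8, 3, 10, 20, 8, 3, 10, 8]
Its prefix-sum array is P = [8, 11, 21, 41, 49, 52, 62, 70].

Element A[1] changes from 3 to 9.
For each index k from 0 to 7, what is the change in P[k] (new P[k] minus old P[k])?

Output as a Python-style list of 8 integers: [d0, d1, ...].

Answer: [0, 6, 6, 6, 6, 6, 6, 6]

Derivation:
Element change: A[1] 3 -> 9, delta = 6
For k < 1: P[k] unchanged, delta_P[k] = 0
For k >= 1: P[k] shifts by exactly 6
Delta array: [0, 6, 6, 6, 6, 6, 6, 6]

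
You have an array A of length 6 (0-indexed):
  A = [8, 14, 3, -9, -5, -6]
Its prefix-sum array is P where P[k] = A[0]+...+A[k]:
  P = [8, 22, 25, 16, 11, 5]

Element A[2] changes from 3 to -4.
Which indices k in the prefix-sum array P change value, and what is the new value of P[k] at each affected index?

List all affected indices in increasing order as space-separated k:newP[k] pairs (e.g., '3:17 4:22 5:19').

P[k] = A[0] + ... + A[k]
P[k] includes A[2] iff k >= 2
Affected indices: 2, 3, ..., 5; delta = -7
  P[2]: 25 + -7 = 18
  P[3]: 16 + -7 = 9
  P[4]: 11 + -7 = 4
  P[5]: 5 + -7 = -2

Answer: 2:18 3:9 4:4 5:-2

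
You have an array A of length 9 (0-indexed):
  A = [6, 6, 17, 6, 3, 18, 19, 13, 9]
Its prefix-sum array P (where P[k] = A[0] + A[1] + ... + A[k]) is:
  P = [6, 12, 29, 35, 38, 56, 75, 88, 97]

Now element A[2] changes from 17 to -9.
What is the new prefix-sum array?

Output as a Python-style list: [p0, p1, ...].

Answer: [6, 12, 3, 9, 12, 30, 49, 62, 71]

Derivation:
Change: A[2] 17 -> -9, delta = -26
P[k] for k < 2: unchanged (A[2] not included)
P[k] for k >= 2: shift by delta = -26
  P[0] = 6 + 0 = 6
  P[1] = 12 + 0 = 12
  P[2] = 29 + -26 = 3
  P[3] = 35 + -26 = 9
  P[4] = 38 + -26 = 12
  P[5] = 56 + -26 = 30
  P[6] = 75 + -26 = 49
  P[7] = 88 + -26 = 62
  P[8] = 97 + -26 = 71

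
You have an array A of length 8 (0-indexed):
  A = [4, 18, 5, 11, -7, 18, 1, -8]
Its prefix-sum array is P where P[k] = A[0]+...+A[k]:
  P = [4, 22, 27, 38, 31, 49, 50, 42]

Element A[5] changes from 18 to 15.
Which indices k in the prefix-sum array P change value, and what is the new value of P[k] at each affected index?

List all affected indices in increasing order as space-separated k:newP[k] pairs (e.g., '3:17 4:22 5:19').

Answer: 5:46 6:47 7:39

Derivation:
P[k] = A[0] + ... + A[k]
P[k] includes A[5] iff k >= 5
Affected indices: 5, 6, ..., 7; delta = -3
  P[5]: 49 + -3 = 46
  P[6]: 50 + -3 = 47
  P[7]: 42 + -3 = 39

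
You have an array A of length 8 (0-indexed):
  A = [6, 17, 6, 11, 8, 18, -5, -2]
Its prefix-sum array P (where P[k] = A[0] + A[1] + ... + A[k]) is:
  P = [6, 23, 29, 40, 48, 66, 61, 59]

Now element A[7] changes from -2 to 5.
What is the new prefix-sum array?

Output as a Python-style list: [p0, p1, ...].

Change: A[7] -2 -> 5, delta = 7
P[k] for k < 7: unchanged (A[7] not included)
P[k] for k >= 7: shift by delta = 7
  P[0] = 6 + 0 = 6
  P[1] = 23 + 0 = 23
  P[2] = 29 + 0 = 29
  P[3] = 40 + 0 = 40
  P[4] = 48 + 0 = 48
  P[5] = 66 + 0 = 66
  P[6] = 61 + 0 = 61
  P[7] = 59 + 7 = 66

Answer: [6, 23, 29, 40, 48, 66, 61, 66]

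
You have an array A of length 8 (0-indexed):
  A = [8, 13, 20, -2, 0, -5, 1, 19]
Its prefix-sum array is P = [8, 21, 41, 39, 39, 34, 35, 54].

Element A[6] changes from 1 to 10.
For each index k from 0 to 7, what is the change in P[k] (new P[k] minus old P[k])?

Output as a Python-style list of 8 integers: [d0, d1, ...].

Element change: A[6] 1 -> 10, delta = 9
For k < 6: P[k] unchanged, delta_P[k] = 0
For k >= 6: P[k] shifts by exactly 9
Delta array: [0, 0, 0, 0, 0, 0, 9, 9]

Answer: [0, 0, 0, 0, 0, 0, 9, 9]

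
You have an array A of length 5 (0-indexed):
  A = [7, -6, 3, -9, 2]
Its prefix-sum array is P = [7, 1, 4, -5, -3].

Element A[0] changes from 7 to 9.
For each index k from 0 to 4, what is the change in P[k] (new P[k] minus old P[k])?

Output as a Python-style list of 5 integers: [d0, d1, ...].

Answer: [2, 2, 2, 2, 2]

Derivation:
Element change: A[0] 7 -> 9, delta = 2
For k < 0: P[k] unchanged, delta_P[k] = 0
For k >= 0: P[k] shifts by exactly 2
Delta array: [2, 2, 2, 2, 2]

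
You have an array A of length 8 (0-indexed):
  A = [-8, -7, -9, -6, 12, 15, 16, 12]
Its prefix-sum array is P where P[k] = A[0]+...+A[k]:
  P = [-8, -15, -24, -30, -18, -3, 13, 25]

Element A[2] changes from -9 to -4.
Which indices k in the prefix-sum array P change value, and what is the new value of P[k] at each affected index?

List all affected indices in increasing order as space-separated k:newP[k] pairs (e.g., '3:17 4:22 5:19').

Answer: 2:-19 3:-25 4:-13 5:2 6:18 7:30

Derivation:
P[k] = A[0] + ... + A[k]
P[k] includes A[2] iff k >= 2
Affected indices: 2, 3, ..., 7; delta = 5
  P[2]: -24 + 5 = -19
  P[3]: -30 + 5 = -25
  P[4]: -18 + 5 = -13
  P[5]: -3 + 5 = 2
  P[6]: 13 + 5 = 18
  P[7]: 25 + 5 = 30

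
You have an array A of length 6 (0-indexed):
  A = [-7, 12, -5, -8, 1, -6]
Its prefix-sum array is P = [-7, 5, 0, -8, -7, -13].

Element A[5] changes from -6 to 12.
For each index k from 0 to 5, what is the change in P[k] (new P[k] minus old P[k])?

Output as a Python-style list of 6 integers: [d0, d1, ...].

Element change: A[5] -6 -> 12, delta = 18
For k < 5: P[k] unchanged, delta_P[k] = 0
For k >= 5: P[k] shifts by exactly 18
Delta array: [0, 0, 0, 0, 0, 18]

Answer: [0, 0, 0, 0, 0, 18]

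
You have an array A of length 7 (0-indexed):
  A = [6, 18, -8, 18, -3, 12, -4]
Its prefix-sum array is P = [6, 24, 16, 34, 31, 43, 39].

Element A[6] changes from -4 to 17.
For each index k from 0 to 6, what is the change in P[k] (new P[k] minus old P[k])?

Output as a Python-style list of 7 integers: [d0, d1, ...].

Element change: A[6] -4 -> 17, delta = 21
For k < 6: P[k] unchanged, delta_P[k] = 0
For k >= 6: P[k] shifts by exactly 21
Delta array: [0, 0, 0, 0, 0, 0, 21]

Answer: [0, 0, 0, 0, 0, 0, 21]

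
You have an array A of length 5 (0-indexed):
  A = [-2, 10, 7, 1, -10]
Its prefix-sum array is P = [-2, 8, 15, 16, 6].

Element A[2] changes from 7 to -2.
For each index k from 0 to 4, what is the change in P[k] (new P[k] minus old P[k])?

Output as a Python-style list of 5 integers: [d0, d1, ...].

Element change: A[2] 7 -> -2, delta = -9
For k < 2: P[k] unchanged, delta_P[k] = 0
For k >= 2: P[k] shifts by exactly -9
Delta array: [0, 0, -9, -9, -9]

Answer: [0, 0, -9, -9, -9]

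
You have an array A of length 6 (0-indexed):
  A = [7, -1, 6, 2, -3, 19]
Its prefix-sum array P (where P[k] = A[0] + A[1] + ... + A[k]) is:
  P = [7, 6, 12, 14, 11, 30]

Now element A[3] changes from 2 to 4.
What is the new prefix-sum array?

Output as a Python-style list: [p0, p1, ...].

Answer: [7, 6, 12, 16, 13, 32]

Derivation:
Change: A[3] 2 -> 4, delta = 2
P[k] for k < 3: unchanged (A[3] not included)
P[k] for k >= 3: shift by delta = 2
  P[0] = 7 + 0 = 7
  P[1] = 6 + 0 = 6
  P[2] = 12 + 0 = 12
  P[3] = 14 + 2 = 16
  P[4] = 11 + 2 = 13
  P[5] = 30 + 2 = 32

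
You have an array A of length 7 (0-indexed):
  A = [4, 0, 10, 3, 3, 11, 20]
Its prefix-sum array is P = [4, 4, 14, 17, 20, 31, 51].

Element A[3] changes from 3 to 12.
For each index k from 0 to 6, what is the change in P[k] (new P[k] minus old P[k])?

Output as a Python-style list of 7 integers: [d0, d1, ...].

Element change: A[3] 3 -> 12, delta = 9
For k < 3: P[k] unchanged, delta_P[k] = 0
For k >= 3: P[k] shifts by exactly 9
Delta array: [0, 0, 0, 9, 9, 9, 9]

Answer: [0, 0, 0, 9, 9, 9, 9]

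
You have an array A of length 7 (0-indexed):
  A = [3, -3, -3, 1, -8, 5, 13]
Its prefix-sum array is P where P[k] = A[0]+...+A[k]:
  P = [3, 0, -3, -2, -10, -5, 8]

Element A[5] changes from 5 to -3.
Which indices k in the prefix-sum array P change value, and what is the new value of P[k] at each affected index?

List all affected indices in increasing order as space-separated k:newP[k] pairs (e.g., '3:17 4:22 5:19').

P[k] = A[0] + ... + A[k]
P[k] includes A[5] iff k >= 5
Affected indices: 5, 6, ..., 6; delta = -8
  P[5]: -5 + -8 = -13
  P[6]: 8 + -8 = 0

Answer: 5:-13 6:0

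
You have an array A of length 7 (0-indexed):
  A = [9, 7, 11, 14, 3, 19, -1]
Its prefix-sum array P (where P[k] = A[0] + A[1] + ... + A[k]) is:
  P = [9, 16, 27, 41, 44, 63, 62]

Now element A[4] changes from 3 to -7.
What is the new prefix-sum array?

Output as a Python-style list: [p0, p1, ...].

Answer: [9, 16, 27, 41, 34, 53, 52]

Derivation:
Change: A[4] 3 -> -7, delta = -10
P[k] for k < 4: unchanged (A[4] not included)
P[k] for k >= 4: shift by delta = -10
  P[0] = 9 + 0 = 9
  P[1] = 16 + 0 = 16
  P[2] = 27 + 0 = 27
  P[3] = 41 + 0 = 41
  P[4] = 44 + -10 = 34
  P[5] = 63 + -10 = 53
  P[6] = 62 + -10 = 52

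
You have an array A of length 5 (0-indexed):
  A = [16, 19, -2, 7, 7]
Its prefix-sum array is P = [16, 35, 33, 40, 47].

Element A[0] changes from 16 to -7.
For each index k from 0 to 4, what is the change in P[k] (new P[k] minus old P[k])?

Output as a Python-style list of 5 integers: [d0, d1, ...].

Element change: A[0] 16 -> -7, delta = -23
For k < 0: P[k] unchanged, delta_P[k] = 0
For k >= 0: P[k] shifts by exactly -23
Delta array: [-23, -23, -23, -23, -23]

Answer: [-23, -23, -23, -23, -23]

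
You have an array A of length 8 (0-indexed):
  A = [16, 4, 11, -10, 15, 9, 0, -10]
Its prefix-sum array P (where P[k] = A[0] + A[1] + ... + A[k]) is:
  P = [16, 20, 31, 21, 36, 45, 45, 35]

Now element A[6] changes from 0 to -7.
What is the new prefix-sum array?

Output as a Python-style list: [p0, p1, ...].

Answer: [16, 20, 31, 21, 36, 45, 38, 28]

Derivation:
Change: A[6] 0 -> -7, delta = -7
P[k] for k < 6: unchanged (A[6] not included)
P[k] for k >= 6: shift by delta = -7
  P[0] = 16 + 0 = 16
  P[1] = 20 + 0 = 20
  P[2] = 31 + 0 = 31
  P[3] = 21 + 0 = 21
  P[4] = 36 + 0 = 36
  P[5] = 45 + 0 = 45
  P[6] = 45 + -7 = 38
  P[7] = 35 + -7 = 28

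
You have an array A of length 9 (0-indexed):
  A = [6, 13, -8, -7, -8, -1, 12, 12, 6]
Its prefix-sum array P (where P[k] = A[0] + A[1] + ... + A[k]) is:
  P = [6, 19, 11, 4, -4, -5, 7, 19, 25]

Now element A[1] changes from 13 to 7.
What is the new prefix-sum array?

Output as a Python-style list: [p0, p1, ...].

Change: A[1] 13 -> 7, delta = -6
P[k] for k < 1: unchanged (A[1] not included)
P[k] for k >= 1: shift by delta = -6
  P[0] = 6 + 0 = 6
  P[1] = 19 + -6 = 13
  P[2] = 11 + -6 = 5
  P[3] = 4 + -6 = -2
  P[4] = -4 + -6 = -10
  P[5] = -5 + -6 = -11
  P[6] = 7 + -6 = 1
  P[7] = 19 + -6 = 13
  P[8] = 25 + -6 = 19

Answer: [6, 13, 5, -2, -10, -11, 1, 13, 19]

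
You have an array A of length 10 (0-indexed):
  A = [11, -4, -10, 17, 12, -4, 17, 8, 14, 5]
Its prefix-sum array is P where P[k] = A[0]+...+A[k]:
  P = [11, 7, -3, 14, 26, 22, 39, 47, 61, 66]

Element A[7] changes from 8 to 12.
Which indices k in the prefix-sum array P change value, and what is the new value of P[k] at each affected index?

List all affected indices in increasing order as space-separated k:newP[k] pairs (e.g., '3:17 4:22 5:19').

Answer: 7:51 8:65 9:70

Derivation:
P[k] = A[0] + ... + A[k]
P[k] includes A[7] iff k >= 7
Affected indices: 7, 8, ..., 9; delta = 4
  P[7]: 47 + 4 = 51
  P[8]: 61 + 4 = 65
  P[9]: 66 + 4 = 70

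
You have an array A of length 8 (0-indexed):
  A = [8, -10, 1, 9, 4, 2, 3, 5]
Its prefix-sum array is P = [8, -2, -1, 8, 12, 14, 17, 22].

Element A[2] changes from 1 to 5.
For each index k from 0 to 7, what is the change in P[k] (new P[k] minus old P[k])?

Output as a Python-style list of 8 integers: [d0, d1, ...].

Element change: A[2] 1 -> 5, delta = 4
For k < 2: P[k] unchanged, delta_P[k] = 0
For k >= 2: P[k] shifts by exactly 4
Delta array: [0, 0, 4, 4, 4, 4, 4, 4]

Answer: [0, 0, 4, 4, 4, 4, 4, 4]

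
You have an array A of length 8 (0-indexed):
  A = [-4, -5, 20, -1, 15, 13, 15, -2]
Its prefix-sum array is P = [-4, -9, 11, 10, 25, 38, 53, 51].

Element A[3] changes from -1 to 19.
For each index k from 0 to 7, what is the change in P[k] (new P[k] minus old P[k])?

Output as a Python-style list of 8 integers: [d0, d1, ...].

Element change: A[3] -1 -> 19, delta = 20
For k < 3: P[k] unchanged, delta_P[k] = 0
For k >= 3: P[k] shifts by exactly 20
Delta array: [0, 0, 0, 20, 20, 20, 20, 20]

Answer: [0, 0, 0, 20, 20, 20, 20, 20]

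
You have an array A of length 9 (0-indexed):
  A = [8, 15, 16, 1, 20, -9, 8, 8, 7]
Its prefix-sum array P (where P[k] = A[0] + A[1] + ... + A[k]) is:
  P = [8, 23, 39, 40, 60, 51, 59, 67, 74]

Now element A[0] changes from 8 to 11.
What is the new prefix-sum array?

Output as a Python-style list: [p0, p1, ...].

Change: A[0] 8 -> 11, delta = 3
P[k] for k < 0: unchanged (A[0] not included)
P[k] for k >= 0: shift by delta = 3
  P[0] = 8 + 3 = 11
  P[1] = 23 + 3 = 26
  P[2] = 39 + 3 = 42
  P[3] = 40 + 3 = 43
  P[4] = 60 + 3 = 63
  P[5] = 51 + 3 = 54
  P[6] = 59 + 3 = 62
  P[7] = 67 + 3 = 70
  P[8] = 74 + 3 = 77

Answer: [11, 26, 42, 43, 63, 54, 62, 70, 77]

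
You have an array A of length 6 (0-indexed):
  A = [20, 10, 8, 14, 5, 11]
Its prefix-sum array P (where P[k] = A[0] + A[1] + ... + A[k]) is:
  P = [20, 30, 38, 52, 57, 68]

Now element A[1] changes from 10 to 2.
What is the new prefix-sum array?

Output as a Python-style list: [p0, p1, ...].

Change: A[1] 10 -> 2, delta = -8
P[k] for k < 1: unchanged (A[1] not included)
P[k] for k >= 1: shift by delta = -8
  P[0] = 20 + 0 = 20
  P[1] = 30 + -8 = 22
  P[2] = 38 + -8 = 30
  P[3] = 52 + -8 = 44
  P[4] = 57 + -8 = 49
  P[5] = 68 + -8 = 60

Answer: [20, 22, 30, 44, 49, 60]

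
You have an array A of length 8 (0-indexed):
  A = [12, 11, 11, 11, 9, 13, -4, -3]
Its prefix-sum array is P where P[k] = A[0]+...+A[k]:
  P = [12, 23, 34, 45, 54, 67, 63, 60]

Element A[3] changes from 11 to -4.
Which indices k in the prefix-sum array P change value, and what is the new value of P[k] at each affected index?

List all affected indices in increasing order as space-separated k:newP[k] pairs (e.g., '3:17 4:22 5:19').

P[k] = A[0] + ... + A[k]
P[k] includes A[3] iff k >= 3
Affected indices: 3, 4, ..., 7; delta = -15
  P[3]: 45 + -15 = 30
  P[4]: 54 + -15 = 39
  P[5]: 67 + -15 = 52
  P[6]: 63 + -15 = 48
  P[7]: 60 + -15 = 45

Answer: 3:30 4:39 5:52 6:48 7:45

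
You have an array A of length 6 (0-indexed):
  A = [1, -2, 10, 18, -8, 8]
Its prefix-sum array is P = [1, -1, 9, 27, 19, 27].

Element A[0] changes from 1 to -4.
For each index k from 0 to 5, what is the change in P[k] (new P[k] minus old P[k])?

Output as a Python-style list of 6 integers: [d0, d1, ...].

Element change: A[0] 1 -> -4, delta = -5
For k < 0: P[k] unchanged, delta_P[k] = 0
For k >= 0: P[k] shifts by exactly -5
Delta array: [-5, -5, -5, -5, -5, -5]

Answer: [-5, -5, -5, -5, -5, -5]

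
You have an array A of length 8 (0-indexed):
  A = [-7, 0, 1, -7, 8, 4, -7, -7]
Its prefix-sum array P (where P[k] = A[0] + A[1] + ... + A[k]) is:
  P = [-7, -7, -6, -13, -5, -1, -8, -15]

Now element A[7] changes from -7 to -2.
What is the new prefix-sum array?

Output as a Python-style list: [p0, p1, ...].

Change: A[7] -7 -> -2, delta = 5
P[k] for k < 7: unchanged (A[7] not included)
P[k] for k >= 7: shift by delta = 5
  P[0] = -7 + 0 = -7
  P[1] = -7 + 0 = -7
  P[2] = -6 + 0 = -6
  P[3] = -13 + 0 = -13
  P[4] = -5 + 0 = -5
  P[5] = -1 + 0 = -1
  P[6] = -8 + 0 = -8
  P[7] = -15 + 5 = -10

Answer: [-7, -7, -6, -13, -5, -1, -8, -10]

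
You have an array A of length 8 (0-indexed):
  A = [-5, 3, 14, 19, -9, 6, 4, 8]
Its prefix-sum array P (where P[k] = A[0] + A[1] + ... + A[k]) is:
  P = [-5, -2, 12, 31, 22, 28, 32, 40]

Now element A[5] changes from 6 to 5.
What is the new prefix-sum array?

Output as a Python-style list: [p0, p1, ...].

Change: A[5] 6 -> 5, delta = -1
P[k] for k < 5: unchanged (A[5] not included)
P[k] for k >= 5: shift by delta = -1
  P[0] = -5 + 0 = -5
  P[1] = -2 + 0 = -2
  P[2] = 12 + 0 = 12
  P[3] = 31 + 0 = 31
  P[4] = 22 + 0 = 22
  P[5] = 28 + -1 = 27
  P[6] = 32 + -1 = 31
  P[7] = 40 + -1 = 39

Answer: [-5, -2, 12, 31, 22, 27, 31, 39]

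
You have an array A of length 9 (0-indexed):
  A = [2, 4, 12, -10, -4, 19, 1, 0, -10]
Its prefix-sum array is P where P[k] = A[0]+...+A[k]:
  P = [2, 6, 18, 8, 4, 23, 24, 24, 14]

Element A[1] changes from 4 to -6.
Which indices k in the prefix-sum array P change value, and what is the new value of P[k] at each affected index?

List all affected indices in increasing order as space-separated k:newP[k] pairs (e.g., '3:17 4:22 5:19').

Answer: 1:-4 2:8 3:-2 4:-6 5:13 6:14 7:14 8:4

Derivation:
P[k] = A[0] + ... + A[k]
P[k] includes A[1] iff k >= 1
Affected indices: 1, 2, ..., 8; delta = -10
  P[1]: 6 + -10 = -4
  P[2]: 18 + -10 = 8
  P[3]: 8 + -10 = -2
  P[4]: 4 + -10 = -6
  P[5]: 23 + -10 = 13
  P[6]: 24 + -10 = 14
  P[7]: 24 + -10 = 14
  P[8]: 14 + -10 = 4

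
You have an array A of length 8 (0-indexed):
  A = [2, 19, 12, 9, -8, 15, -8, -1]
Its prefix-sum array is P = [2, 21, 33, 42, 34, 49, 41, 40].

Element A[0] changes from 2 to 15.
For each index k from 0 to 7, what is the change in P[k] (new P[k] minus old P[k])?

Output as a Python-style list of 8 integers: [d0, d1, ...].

Element change: A[0] 2 -> 15, delta = 13
For k < 0: P[k] unchanged, delta_P[k] = 0
For k >= 0: P[k] shifts by exactly 13
Delta array: [13, 13, 13, 13, 13, 13, 13, 13]

Answer: [13, 13, 13, 13, 13, 13, 13, 13]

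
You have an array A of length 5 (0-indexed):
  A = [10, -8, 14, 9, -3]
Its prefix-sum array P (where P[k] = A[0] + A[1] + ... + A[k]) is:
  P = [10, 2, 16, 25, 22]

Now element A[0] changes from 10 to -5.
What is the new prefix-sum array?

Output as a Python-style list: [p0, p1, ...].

Answer: [-5, -13, 1, 10, 7]

Derivation:
Change: A[0] 10 -> -5, delta = -15
P[k] for k < 0: unchanged (A[0] not included)
P[k] for k >= 0: shift by delta = -15
  P[0] = 10 + -15 = -5
  P[1] = 2 + -15 = -13
  P[2] = 16 + -15 = 1
  P[3] = 25 + -15 = 10
  P[4] = 22 + -15 = 7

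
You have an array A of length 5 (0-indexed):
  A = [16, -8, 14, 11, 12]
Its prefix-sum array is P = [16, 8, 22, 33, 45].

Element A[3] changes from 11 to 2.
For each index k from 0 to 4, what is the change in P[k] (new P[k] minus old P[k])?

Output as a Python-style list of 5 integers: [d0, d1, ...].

Element change: A[3] 11 -> 2, delta = -9
For k < 3: P[k] unchanged, delta_P[k] = 0
For k >= 3: P[k] shifts by exactly -9
Delta array: [0, 0, 0, -9, -9]

Answer: [0, 0, 0, -9, -9]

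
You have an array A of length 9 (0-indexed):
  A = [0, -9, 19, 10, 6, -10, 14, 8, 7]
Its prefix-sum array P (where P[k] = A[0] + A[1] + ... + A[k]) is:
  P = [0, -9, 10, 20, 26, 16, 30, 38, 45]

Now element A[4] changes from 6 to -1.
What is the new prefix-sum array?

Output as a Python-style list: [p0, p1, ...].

Answer: [0, -9, 10, 20, 19, 9, 23, 31, 38]

Derivation:
Change: A[4] 6 -> -1, delta = -7
P[k] for k < 4: unchanged (A[4] not included)
P[k] for k >= 4: shift by delta = -7
  P[0] = 0 + 0 = 0
  P[1] = -9 + 0 = -9
  P[2] = 10 + 0 = 10
  P[3] = 20 + 0 = 20
  P[4] = 26 + -7 = 19
  P[5] = 16 + -7 = 9
  P[6] = 30 + -7 = 23
  P[7] = 38 + -7 = 31
  P[8] = 45 + -7 = 38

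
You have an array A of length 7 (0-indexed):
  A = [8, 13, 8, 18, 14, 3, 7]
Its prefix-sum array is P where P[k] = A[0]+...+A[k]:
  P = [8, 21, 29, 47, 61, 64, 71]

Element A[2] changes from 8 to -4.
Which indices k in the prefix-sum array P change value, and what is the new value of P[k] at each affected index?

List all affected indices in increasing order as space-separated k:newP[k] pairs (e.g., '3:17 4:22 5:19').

Answer: 2:17 3:35 4:49 5:52 6:59

Derivation:
P[k] = A[0] + ... + A[k]
P[k] includes A[2] iff k >= 2
Affected indices: 2, 3, ..., 6; delta = -12
  P[2]: 29 + -12 = 17
  P[3]: 47 + -12 = 35
  P[4]: 61 + -12 = 49
  P[5]: 64 + -12 = 52
  P[6]: 71 + -12 = 59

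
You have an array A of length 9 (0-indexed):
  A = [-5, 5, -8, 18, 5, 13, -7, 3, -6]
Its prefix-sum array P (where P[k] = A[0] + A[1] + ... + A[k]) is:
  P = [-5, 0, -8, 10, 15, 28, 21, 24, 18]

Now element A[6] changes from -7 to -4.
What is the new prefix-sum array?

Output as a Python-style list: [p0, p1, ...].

Answer: [-5, 0, -8, 10, 15, 28, 24, 27, 21]

Derivation:
Change: A[6] -7 -> -4, delta = 3
P[k] for k < 6: unchanged (A[6] not included)
P[k] for k >= 6: shift by delta = 3
  P[0] = -5 + 0 = -5
  P[1] = 0 + 0 = 0
  P[2] = -8 + 0 = -8
  P[3] = 10 + 0 = 10
  P[4] = 15 + 0 = 15
  P[5] = 28 + 0 = 28
  P[6] = 21 + 3 = 24
  P[7] = 24 + 3 = 27
  P[8] = 18 + 3 = 21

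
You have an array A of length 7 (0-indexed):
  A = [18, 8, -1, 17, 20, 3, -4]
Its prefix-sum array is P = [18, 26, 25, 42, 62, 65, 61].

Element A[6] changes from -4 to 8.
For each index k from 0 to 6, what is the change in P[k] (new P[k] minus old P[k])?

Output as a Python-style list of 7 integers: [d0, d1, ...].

Element change: A[6] -4 -> 8, delta = 12
For k < 6: P[k] unchanged, delta_P[k] = 0
For k >= 6: P[k] shifts by exactly 12
Delta array: [0, 0, 0, 0, 0, 0, 12]

Answer: [0, 0, 0, 0, 0, 0, 12]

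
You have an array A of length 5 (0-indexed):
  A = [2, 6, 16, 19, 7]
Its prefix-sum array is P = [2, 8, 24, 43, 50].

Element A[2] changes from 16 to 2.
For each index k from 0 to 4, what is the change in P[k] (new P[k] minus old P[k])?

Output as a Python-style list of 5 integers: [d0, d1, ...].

Answer: [0, 0, -14, -14, -14]

Derivation:
Element change: A[2] 16 -> 2, delta = -14
For k < 2: P[k] unchanged, delta_P[k] = 0
For k >= 2: P[k] shifts by exactly -14
Delta array: [0, 0, -14, -14, -14]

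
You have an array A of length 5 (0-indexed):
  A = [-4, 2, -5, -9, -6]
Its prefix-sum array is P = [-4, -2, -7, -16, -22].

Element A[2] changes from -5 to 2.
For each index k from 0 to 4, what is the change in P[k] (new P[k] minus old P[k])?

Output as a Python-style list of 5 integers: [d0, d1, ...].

Element change: A[2] -5 -> 2, delta = 7
For k < 2: P[k] unchanged, delta_P[k] = 0
For k >= 2: P[k] shifts by exactly 7
Delta array: [0, 0, 7, 7, 7]

Answer: [0, 0, 7, 7, 7]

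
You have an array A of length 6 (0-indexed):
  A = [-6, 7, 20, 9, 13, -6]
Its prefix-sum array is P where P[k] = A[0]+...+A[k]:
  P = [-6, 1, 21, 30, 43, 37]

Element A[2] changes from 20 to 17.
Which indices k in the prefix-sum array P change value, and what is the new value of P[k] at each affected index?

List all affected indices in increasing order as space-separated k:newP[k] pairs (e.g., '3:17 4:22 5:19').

P[k] = A[0] + ... + A[k]
P[k] includes A[2] iff k >= 2
Affected indices: 2, 3, ..., 5; delta = -3
  P[2]: 21 + -3 = 18
  P[3]: 30 + -3 = 27
  P[4]: 43 + -3 = 40
  P[5]: 37 + -3 = 34

Answer: 2:18 3:27 4:40 5:34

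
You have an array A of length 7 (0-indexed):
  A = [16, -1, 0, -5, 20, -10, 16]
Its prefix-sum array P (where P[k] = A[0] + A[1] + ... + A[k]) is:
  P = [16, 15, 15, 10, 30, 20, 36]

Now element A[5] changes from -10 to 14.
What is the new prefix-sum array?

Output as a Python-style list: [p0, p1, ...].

Answer: [16, 15, 15, 10, 30, 44, 60]

Derivation:
Change: A[5] -10 -> 14, delta = 24
P[k] for k < 5: unchanged (A[5] not included)
P[k] for k >= 5: shift by delta = 24
  P[0] = 16 + 0 = 16
  P[1] = 15 + 0 = 15
  P[2] = 15 + 0 = 15
  P[3] = 10 + 0 = 10
  P[4] = 30 + 0 = 30
  P[5] = 20 + 24 = 44
  P[6] = 36 + 24 = 60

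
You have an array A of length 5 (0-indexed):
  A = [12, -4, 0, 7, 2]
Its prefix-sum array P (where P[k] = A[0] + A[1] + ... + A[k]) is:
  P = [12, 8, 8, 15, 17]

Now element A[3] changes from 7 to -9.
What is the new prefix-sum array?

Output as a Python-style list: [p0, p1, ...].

Answer: [12, 8, 8, -1, 1]

Derivation:
Change: A[3] 7 -> -9, delta = -16
P[k] for k < 3: unchanged (A[3] not included)
P[k] for k >= 3: shift by delta = -16
  P[0] = 12 + 0 = 12
  P[1] = 8 + 0 = 8
  P[2] = 8 + 0 = 8
  P[3] = 15 + -16 = -1
  P[4] = 17 + -16 = 1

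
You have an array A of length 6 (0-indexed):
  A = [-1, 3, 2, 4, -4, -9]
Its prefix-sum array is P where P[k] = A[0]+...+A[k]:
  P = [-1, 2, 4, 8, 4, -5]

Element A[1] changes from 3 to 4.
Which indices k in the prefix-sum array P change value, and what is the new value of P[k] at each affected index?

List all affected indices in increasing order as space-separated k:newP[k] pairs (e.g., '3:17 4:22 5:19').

P[k] = A[0] + ... + A[k]
P[k] includes A[1] iff k >= 1
Affected indices: 1, 2, ..., 5; delta = 1
  P[1]: 2 + 1 = 3
  P[2]: 4 + 1 = 5
  P[3]: 8 + 1 = 9
  P[4]: 4 + 1 = 5
  P[5]: -5 + 1 = -4

Answer: 1:3 2:5 3:9 4:5 5:-4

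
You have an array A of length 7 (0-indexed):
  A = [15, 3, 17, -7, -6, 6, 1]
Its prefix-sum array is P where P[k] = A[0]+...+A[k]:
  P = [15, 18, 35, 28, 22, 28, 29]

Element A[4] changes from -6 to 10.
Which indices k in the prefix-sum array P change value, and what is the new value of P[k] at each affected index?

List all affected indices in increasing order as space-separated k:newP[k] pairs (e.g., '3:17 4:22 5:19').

P[k] = A[0] + ... + A[k]
P[k] includes A[4] iff k >= 4
Affected indices: 4, 5, ..., 6; delta = 16
  P[4]: 22 + 16 = 38
  P[5]: 28 + 16 = 44
  P[6]: 29 + 16 = 45

Answer: 4:38 5:44 6:45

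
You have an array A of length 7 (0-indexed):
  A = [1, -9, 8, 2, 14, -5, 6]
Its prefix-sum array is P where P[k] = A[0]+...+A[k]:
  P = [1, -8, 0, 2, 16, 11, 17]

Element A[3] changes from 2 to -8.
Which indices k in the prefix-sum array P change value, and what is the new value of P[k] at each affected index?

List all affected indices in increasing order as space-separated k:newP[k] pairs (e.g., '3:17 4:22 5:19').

Answer: 3:-8 4:6 5:1 6:7

Derivation:
P[k] = A[0] + ... + A[k]
P[k] includes A[3] iff k >= 3
Affected indices: 3, 4, ..., 6; delta = -10
  P[3]: 2 + -10 = -8
  P[4]: 16 + -10 = 6
  P[5]: 11 + -10 = 1
  P[6]: 17 + -10 = 7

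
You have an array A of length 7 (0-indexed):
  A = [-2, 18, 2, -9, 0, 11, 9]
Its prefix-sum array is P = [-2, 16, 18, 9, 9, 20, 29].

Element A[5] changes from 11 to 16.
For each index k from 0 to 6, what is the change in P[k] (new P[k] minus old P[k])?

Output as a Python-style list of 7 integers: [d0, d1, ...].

Answer: [0, 0, 0, 0, 0, 5, 5]

Derivation:
Element change: A[5] 11 -> 16, delta = 5
For k < 5: P[k] unchanged, delta_P[k] = 0
For k >= 5: P[k] shifts by exactly 5
Delta array: [0, 0, 0, 0, 0, 5, 5]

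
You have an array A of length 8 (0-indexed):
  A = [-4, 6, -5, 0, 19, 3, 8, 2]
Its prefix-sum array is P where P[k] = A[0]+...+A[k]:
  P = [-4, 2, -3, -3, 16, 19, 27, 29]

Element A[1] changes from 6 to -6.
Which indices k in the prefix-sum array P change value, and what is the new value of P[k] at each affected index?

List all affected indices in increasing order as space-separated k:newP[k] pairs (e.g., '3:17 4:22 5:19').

P[k] = A[0] + ... + A[k]
P[k] includes A[1] iff k >= 1
Affected indices: 1, 2, ..., 7; delta = -12
  P[1]: 2 + -12 = -10
  P[2]: -3 + -12 = -15
  P[3]: -3 + -12 = -15
  P[4]: 16 + -12 = 4
  P[5]: 19 + -12 = 7
  P[6]: 27 + -12 = 15
  P[7]: 29 + -12 = 17

Answer: 1:-10 2:-15 3:-15 4:4 5:7 6:15 7:17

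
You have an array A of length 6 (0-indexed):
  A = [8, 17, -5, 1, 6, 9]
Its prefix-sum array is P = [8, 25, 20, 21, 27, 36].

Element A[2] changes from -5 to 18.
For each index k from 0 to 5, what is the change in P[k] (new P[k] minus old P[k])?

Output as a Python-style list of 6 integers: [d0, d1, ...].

Element change: A[2] -5 -> 18, delta = 23
For k < 2: P[k] unchanged, delta_P[k] = 0
For k >= 2: P[k] shifts by exactly 23
Delta array: [0, 0, 23, 23, 23, 23]

Answer: [0, 0, 23, 23, 23, 23]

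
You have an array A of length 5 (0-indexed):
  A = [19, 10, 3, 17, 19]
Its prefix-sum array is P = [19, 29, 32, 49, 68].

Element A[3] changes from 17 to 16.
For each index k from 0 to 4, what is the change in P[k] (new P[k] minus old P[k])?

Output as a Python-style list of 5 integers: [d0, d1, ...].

Element change: A[3] 17 -> 16, delta = -1
For k < 3: P[k] unchanged, delta_P[k] = 0
For k >= 3: P[k] shifts by exactly -1
Delta array: [0, 0, 0, -1, -1]

Answer: [0, 0, 0, -1, -1]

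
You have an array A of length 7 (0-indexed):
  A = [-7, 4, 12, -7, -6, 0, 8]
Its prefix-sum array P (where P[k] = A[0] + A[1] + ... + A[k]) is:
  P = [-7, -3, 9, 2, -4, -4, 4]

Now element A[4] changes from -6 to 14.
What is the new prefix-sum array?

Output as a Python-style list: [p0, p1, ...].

Answer: [-7, -3, 9, 2, 16, 16, 24]

Derivation:
Change: A[4] -6 -> 14, delta = 20
P[k] for k < 4: unchanged (A[4] not included)
P[k] for k >= 4: shift by delta = 20
  P[0] = -7 + 0 = -7
  P[1] = -3 + 0 = -3
  P[2] = 9 + 0 = 9
  P[3] = 2 + 0 = 2
  P[4] = -4 + 20 = 16
  P[5] = -4 + 20 = 16
  P[6] = 4 + 20 = 24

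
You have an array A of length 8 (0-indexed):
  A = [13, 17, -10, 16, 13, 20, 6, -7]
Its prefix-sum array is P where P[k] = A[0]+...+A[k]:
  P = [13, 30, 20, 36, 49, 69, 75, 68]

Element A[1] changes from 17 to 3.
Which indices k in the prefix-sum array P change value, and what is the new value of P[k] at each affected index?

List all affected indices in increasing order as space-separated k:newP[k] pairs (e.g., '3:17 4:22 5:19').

Answer: 1:16 2:6 3:22 4:35 5:55 6:61 7:54

Derivation:
P[k] = A[0] + ... + A[k]
P[k] includes A[1] iff k >= 1
Affected indices: 1, 2, ..., 7; delta = -14
  P[1]: 30 + -14 = 16
  P[2]: 20 + -14 = 6
  P[3]: 36 + -14 = 22
  P[4]: 49 + -14 = 35
  P[5]: 69 + -14 = 55
  P[6]: 75 + -14 = 61
  P[7]: 68 + -14 = 54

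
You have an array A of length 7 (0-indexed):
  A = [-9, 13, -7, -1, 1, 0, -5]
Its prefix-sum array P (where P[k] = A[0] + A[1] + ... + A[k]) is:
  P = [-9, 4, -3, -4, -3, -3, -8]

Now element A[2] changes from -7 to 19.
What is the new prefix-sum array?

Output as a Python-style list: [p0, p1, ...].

Change: A[2] -7 -> 19, delta = 26
P[k] for k < 2: unchanged (A[2] not included)
P[k] for k >= 2: shift by delta = 26
  P[0] = -9 + 0 = -9
  P[1] = 4 + 0 = 4
  P[2] = -3 + 26 = 23
  P[3] = -4 + 26 = 22
  P[4] = -3 + 26 = 23
  P[5] = -3 + 26 = 23
  P[6] = -8 + 26 = 18

Answer: [-9, 4, 23, 22, 23, 23, 18]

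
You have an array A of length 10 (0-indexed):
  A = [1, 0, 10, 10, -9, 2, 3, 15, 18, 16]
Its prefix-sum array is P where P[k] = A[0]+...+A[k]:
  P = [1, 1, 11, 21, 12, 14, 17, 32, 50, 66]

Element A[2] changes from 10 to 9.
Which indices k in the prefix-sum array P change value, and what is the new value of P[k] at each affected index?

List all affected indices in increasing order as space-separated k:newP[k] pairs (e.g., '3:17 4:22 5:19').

P[k] = A[0] + ... + A[k]
P[k] includes A[2] iff k >= 2
Affected indices: 2, 3, ..., 9; delta = -1
  P[2]: 11 + -1 = 10
  P[3]: 21 + -1 = 20
  P[4]: 12 + -1 = 11
  P[5]: 14 + -1 = 13
  P[6]: 17 + -1 = 16
  P[7]: 32 + -1 = 31
  P[8]: 50 + -1 = 49
  P[9]: 66 + -1 = 65

Answer: 2:10 3:20 4:11 5:13 6:16 7:31 8:49 9:65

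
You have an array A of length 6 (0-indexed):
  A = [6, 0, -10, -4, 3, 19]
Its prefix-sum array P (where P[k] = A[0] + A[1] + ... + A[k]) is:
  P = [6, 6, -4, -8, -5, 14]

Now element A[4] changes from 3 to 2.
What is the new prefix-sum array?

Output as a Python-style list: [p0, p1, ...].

Change: A[4] 3 -> 2, delta = -1
P[k] for k < 4: unchanged (A[4] not included)
P[k] for k >= 4: shift by delta = -1
  P[0] = 6 + 0 = 6
  P[1] = 6 + 0 = 6
  P[2] = -4 + 0 = -4
  P[3] = -8 + 0 = -8
  P[4] = -5 + -1 = -6
  P[5] = 14 + -1 = 13

Answer: [6, 6, -4, -8, -6, 13]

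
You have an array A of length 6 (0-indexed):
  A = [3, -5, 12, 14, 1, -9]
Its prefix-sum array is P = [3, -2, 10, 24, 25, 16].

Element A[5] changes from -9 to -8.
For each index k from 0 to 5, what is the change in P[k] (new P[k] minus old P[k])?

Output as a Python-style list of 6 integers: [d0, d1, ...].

Element change: A[5] -9 -> -8, delta = 1
For k < 5: P[k] unchanged, delta_P[k] = 0
For k >= 5: P[k] shifts by exactly 1
Delta array: [0, 0, 0, 0, 0, 1]

Answer: [0, 0, 0, 0, 0, 1]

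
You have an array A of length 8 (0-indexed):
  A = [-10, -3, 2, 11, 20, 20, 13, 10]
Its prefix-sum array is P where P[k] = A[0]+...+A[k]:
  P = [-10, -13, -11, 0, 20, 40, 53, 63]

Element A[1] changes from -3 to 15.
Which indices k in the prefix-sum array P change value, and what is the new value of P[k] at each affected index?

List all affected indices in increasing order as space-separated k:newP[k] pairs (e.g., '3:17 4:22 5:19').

Answer: 1:5 2:7 3:18 4:38 5:58 6:71 7:81

Derivation:
P[k] = A[0] + ... + A[k]
P[k] includes A[1] iff k >= 1
Affected indices: 1, 2, ..., 7; delta = 18
  P[1]: -13 + 18 = 5
  P[2]: -11 + 18 = 7
  P[3]: 0 + 18 = 18
  P[4]: 20 + 18 = 38
  P[5]: 40 + 18 = 58
  P[6]: 53 + 18 = 71
  P[7]: 63 + 18 = 81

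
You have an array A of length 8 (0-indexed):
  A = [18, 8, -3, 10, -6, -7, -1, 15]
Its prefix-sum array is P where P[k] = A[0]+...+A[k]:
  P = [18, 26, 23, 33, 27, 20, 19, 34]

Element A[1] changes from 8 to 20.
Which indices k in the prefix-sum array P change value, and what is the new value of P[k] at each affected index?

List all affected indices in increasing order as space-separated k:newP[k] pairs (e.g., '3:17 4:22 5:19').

P[k] = A[0] + ... + A[k]
P[k] includes A[1] iff k >= 1
Affected indices: 1, 2, ..., 7; delta = 12
  P[1]: 26 + 12 = 38
  P[2]: 23 + 12 = 35
  P[3]: 33 + 12 = 45
  P[4]: 27 + 12 = 39
  P[5]: 20 + 12 = 32
  P[6]: 19 + 12 = 31
  P[7]: 34 + 12 = 46

Answer: 1:38 2:35 3:45 4:39 5:32 6:31 7:46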